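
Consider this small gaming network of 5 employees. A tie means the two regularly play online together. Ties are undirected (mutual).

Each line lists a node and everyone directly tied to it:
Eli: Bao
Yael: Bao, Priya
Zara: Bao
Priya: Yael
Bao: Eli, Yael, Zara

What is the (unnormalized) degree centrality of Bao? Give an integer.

Bao is directly tied to Eli, Yael, and Zara. That is 3 neighbors, so the degree of Bao is 3.

3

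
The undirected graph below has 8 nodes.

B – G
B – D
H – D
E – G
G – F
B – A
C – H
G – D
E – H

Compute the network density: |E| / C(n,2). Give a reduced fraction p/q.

There are 9 edges and 8 nodes, so the maximum possible is C(8,2) = 28.
Density = 9/28.

9/28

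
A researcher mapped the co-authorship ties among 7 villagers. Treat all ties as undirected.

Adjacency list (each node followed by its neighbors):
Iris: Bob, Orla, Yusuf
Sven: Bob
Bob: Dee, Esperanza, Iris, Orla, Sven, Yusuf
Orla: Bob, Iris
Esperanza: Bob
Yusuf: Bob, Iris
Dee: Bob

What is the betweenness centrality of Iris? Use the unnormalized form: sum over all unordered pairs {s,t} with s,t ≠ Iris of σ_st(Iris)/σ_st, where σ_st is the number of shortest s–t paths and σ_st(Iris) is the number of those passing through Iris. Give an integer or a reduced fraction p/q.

1/2

Pairs whose geodesics pass through Iris — Yusuf–Orla: 1/2.
All other pairs contribute 0.
Summing the contributions gives betweenness(Iris) = 1/2.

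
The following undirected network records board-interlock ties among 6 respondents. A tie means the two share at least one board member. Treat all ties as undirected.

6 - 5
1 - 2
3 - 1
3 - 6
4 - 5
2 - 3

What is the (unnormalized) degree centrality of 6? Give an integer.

2

6 is directly tied to 3 and 5. That is 2 neighbors, so the degree of 6 is 2.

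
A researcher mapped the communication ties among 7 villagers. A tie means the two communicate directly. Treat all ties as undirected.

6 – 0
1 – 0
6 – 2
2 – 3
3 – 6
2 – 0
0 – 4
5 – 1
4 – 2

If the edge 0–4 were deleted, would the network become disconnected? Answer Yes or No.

Even without that edge, 0 still reaches 4 via 0 – 2 – 4, so the network stays connected. Not a bridge.

No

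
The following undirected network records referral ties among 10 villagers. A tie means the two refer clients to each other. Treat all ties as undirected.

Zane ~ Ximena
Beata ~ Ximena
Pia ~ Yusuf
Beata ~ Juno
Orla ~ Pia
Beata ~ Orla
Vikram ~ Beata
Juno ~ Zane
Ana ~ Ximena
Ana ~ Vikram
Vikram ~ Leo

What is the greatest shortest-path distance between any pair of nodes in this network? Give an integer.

Eccentricity of each node (its greatest distance to any other): Ana:5, Beata:3, Juno:4, Leo:5, Orla:3, Pia:4, Vikram:4, Ximena:4, Yusuf:5, Zane:5.
The maximum eccentricity is 5, realized for instance by the pair Ana–Yusuf via Ana – Vikram – Beata – Orla – Pia – Yusuf. So the diameter is 5.

5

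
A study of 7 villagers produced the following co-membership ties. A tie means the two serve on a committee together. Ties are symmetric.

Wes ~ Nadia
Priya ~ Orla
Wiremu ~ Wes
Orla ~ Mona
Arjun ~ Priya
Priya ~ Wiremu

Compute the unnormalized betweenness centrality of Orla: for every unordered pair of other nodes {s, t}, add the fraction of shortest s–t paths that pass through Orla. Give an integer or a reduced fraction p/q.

5

Pairs whose geodesics pass through Orla — Wiremu–Mona: 1; Mona–Wes: 1; Mona–Nadia: 1; Mona–Arjun: 1; Mona–Priya: 1.
All other pairs contribute 0.
Summing the contributions gives betweenness(Orla) = 5.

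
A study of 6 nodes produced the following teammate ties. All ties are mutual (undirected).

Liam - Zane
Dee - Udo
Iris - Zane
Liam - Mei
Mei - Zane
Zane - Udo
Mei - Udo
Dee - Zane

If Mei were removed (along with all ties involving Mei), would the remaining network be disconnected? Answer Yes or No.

Even without Mei, every remaining node can still reach every other (the residual graph is connected), so Mei is not a cut vertex.

No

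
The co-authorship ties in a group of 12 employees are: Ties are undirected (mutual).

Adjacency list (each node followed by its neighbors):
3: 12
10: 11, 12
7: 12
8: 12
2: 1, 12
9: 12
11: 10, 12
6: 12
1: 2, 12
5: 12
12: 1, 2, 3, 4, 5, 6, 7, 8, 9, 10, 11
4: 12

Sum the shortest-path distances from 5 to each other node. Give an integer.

21

Distances from 5: 1:2, 2:2, 3:2, 4:2, 6:2, 7:2, 8:2, 9:2, 10:2, 11:2, 12:1.
Sum = 2 + 2 + 2 + 2 + 2 + 2 + 2 + 2 + 2 + 2 + 1 = 21.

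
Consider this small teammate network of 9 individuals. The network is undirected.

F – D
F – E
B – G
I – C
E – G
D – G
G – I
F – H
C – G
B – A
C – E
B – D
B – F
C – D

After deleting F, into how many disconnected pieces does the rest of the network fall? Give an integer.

Without F, the remaining ties split the others into: {A, B, C, D, E, G, I}; {H}.
That's 2 separate components.

2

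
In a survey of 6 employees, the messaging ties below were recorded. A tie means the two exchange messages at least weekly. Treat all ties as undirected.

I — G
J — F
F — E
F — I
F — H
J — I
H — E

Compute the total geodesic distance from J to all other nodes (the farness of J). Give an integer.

Distances from J: E:2, F:1, G:2, H:2, I:1.
Sum = 2 + 1 + 2 + 2 + 1 = 8.

8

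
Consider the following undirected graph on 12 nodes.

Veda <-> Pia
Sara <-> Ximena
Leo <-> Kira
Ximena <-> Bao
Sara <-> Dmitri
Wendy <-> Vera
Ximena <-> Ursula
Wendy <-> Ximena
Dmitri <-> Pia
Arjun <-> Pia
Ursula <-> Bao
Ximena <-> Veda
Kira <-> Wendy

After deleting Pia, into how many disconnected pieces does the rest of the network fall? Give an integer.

2

Without Pia, the remaining ties split the others into: {Bao, Dmitri, Kira, Leo, Sara, Ursula, Veda, Vera, Wendy, Ximena}; {Arjun}.
That's 2 separate components.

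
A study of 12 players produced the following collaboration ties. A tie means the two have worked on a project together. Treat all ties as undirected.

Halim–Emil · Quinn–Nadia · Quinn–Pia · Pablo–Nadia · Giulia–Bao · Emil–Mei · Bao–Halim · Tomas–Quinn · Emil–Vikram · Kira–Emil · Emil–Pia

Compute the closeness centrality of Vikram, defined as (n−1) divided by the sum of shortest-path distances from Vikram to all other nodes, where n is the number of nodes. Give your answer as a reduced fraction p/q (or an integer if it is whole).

11/32

Distances from Vikram: Bao:3, Emil:1, Giulia:4, Halim:2, Kira:2, Mei:2, Nadia:4, Pablo:5, Pia:2, Quinn:3, Tomas:4. Sum = 32.
n = 12, so closeness = 11/32.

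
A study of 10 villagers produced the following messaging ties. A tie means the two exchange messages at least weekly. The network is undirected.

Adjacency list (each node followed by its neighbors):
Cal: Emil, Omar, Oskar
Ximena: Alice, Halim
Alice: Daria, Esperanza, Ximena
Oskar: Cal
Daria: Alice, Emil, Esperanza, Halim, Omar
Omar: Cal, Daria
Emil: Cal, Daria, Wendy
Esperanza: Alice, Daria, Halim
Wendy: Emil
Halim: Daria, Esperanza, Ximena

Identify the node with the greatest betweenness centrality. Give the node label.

Unnormalized betweenness of each node: Alice:7/2, Cal:9, Daria:64/3, Emil:13, Esperanza:1/3, Halim:7/2, Omar:5, Oskar:0, Wendy:0, Ximena:1/3.
Daria has the largest value, 64/3, making it the main broker — the node through which the most shortest paths run.

Daria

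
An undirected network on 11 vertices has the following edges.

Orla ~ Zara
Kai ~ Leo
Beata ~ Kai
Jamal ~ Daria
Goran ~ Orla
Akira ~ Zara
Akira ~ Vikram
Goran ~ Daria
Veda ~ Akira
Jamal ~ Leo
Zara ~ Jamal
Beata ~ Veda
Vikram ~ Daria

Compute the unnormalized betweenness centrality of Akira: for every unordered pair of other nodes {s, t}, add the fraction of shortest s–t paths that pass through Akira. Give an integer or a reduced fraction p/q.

73/6

Pairs whose geodesics pass through Akira — Kai–Vikram: 1/2; Beata–Vikram: 1; Beata–Daria: 1/2; Beata–Goran: 2/3; Beata–Orla: 1; Beata–Zara: 1; Veda–Vikram: 1; Veda–Daria: 1; Veda–Goran: 2/2; Veda–Orla: 1; Veda–Zara: 1; Veda–Jamal: 1; Vikram–Orla: 1/2; Vikram–Zara: 1.
All other pairs contribute 0.
Summing the contributions gives betweenness(Akira) = 73/6.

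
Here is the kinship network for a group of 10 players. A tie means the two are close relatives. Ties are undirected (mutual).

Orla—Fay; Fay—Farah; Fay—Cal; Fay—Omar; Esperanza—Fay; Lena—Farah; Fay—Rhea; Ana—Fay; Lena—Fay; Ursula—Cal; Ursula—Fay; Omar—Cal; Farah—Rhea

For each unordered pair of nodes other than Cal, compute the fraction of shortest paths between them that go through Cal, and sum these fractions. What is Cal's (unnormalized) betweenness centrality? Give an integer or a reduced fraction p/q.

Pairs whose geodesics pass through Cal — Omar–Ursula: 1/2.
All other pairs contribute 0.
Summing the contributions gives betweenness(Cal) = 1/2.

1/2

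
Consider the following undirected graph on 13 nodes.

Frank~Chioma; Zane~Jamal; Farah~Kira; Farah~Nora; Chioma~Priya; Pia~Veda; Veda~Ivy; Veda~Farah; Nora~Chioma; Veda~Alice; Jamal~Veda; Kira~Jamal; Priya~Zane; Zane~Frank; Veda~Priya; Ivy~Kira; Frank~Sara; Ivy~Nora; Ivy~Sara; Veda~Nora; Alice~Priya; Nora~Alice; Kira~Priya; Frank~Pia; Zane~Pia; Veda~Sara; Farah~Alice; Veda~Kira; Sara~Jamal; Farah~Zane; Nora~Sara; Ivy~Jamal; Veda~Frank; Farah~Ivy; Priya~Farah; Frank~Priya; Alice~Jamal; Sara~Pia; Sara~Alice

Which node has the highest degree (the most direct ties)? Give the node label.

Degrees — Alice:6, Chioma:3, Farah:7, Frank:6, Ivy:6, Jamal:6, Kira:5, Nora:6, Pia:4, Priya:7, Sara:7, Veda:10, Zane:5.
The maximum is 10, attained only by Veda.

Veda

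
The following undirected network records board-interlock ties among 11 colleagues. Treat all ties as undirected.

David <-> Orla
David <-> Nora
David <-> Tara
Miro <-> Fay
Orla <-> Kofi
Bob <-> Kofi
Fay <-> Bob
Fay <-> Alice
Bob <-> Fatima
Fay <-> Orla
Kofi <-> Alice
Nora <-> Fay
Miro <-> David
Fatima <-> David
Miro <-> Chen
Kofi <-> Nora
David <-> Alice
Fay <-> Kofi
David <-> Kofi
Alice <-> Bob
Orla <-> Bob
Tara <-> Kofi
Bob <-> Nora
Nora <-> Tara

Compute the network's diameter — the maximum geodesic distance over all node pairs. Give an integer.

Eccentricity of each node (its greatest distance to any other): Alice:3, Bob:3, Chen:3, David:2, Fatima:3, Fay:2, Kofi:3, Miro:2, Nora:3, Orla:3, Tara:3.
The maximum eccentricity is 3, realized for instance by the pair Orla–Chen via Orla – David – Miro – Chen. So the diameter is 3.

3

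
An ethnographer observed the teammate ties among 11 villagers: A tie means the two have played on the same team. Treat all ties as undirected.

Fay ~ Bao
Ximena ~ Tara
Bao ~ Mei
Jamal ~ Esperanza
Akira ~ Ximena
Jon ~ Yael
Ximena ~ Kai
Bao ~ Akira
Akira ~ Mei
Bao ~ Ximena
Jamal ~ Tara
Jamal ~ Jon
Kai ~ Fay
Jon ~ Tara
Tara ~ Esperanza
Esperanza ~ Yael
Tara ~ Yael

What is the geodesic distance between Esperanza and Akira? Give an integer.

3

One shortest route is Esperanza – Tara – Ximena – Akira, which uses 3 edges, and at distance 2 from Esperanza we only reach {Jon, Ximena}, which does not include Akira. So d(Esperanza,Akira) = 3.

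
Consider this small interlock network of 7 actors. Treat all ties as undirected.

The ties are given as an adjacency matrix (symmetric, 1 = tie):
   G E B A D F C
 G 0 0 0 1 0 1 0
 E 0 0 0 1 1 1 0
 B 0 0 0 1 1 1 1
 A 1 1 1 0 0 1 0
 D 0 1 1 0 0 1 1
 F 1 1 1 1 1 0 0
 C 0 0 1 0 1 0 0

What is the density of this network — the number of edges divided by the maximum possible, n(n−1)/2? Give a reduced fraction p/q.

There are 12 edges and 7 nodes, so the maximum possible is C(7,2) = 21.
Density = 12/21 = 4/7.

4/7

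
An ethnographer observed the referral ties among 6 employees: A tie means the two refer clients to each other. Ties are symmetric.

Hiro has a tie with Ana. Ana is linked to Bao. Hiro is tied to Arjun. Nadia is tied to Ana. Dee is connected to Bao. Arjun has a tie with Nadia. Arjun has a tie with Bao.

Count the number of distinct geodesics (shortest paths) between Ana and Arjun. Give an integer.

3

The shortest distance is 2. The length-2 paths are: Ana–Nadia–Arjun; Ana–Bao–Arjun; Ana–Hiro–Arjun.
That gives 3 distinct shortest paths.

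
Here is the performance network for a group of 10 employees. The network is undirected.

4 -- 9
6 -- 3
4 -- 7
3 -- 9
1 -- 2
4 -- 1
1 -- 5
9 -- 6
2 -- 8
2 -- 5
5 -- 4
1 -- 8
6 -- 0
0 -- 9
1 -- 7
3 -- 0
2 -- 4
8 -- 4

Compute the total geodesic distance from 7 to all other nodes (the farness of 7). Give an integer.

19

Distances from 7: 0:3, 1:1, 2:2, 3:3, 4:1, 5:2, 6:3, 8:2, 9:2.
Sum = 3 + 1 + 2 + 3 + 1 + 2 + 3 + 2 + 2 = 19.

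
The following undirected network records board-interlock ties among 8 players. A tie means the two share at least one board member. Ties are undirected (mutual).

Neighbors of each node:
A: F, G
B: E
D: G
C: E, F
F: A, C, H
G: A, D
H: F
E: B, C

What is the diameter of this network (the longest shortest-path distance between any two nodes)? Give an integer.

Eccentricity of each node (its greatest distance to any other): A:4, B:6, C:4, D:6, E:5, F:3, G:5, H:4.
The maximum eccentricity is 6, realized for instance by the pair D–B via D – G – A – F – C – E – B. So the diameter is 6.

6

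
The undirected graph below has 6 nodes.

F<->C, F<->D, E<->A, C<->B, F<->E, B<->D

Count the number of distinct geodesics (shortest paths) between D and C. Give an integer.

2

The shortest distance is 2. The length-2 paths are: D–F–C; D–B–C.
That gives 2 distinct shortest paths.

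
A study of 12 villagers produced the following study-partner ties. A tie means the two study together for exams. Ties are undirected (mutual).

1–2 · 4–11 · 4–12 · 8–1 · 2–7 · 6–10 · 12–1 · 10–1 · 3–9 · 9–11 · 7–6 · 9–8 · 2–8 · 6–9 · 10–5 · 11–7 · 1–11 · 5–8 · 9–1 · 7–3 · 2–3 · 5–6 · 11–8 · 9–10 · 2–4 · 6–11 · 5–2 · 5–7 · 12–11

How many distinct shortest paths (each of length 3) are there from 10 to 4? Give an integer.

The shortest distance is 3. The length-3 paths are: 10–5–2–4; 10–1–2–4; 10–1–12–4; 10–1–11–4; 10–9–11–4; 10–6–11–4.
That gives 6 distinct shortest paths.

6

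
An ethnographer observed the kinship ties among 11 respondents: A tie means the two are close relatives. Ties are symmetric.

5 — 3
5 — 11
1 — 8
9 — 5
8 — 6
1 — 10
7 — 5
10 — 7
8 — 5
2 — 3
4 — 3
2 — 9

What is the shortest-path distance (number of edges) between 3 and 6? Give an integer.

3

One shortest route is 3 – 5 – 8 – 6, which uses 3 edges, and at distance 2 from 3 we only reach {7, 8, 9, 11}, which does not include 6. So d(3,6) = 3.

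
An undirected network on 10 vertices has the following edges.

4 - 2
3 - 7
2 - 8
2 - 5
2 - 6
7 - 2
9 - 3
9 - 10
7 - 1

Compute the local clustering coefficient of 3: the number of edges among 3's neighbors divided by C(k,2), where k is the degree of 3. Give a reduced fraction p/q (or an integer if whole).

3's neighbors: 7 and 9 (k = 2).
Possible neighbor pairs: C(2,2) = 1. Edges among them: none → e = 0.
Clustering(3) = 0/1.

0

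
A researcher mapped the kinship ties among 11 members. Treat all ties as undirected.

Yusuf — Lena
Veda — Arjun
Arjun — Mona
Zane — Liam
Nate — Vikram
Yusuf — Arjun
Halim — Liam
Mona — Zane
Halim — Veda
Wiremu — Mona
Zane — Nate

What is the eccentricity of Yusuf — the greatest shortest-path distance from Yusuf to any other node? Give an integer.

5

Distances from Yusuf: Arjun:1, Halim:3, Lena:1, Liam:4, Mona:2, Nate:4, Veda:2, Vikram:5, Wiremu:3, Zane:3.
The largest is 5 (to Vikram), so the eccentricity of Yusuf is 5.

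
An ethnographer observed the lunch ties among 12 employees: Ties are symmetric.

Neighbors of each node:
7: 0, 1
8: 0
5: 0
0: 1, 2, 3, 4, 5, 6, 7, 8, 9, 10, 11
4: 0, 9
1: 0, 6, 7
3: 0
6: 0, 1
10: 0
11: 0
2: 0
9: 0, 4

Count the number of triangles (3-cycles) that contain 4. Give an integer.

1

4's neighbors: 0 and 9.
Neighbor pairs that are themselves tied: 4–0–9. Each forms one triangle with 4, for 1 in total.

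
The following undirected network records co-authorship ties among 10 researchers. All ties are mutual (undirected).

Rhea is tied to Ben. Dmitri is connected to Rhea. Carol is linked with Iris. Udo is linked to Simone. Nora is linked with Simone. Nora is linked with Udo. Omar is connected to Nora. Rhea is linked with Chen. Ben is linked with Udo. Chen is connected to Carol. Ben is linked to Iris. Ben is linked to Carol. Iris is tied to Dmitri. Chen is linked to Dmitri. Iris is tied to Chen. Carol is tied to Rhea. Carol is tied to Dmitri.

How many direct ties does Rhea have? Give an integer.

4

Rhea is directly tied to Ben, Carol, Chen, and Dmitri. That is 4 neighbors, so the degree of Rhea is 4.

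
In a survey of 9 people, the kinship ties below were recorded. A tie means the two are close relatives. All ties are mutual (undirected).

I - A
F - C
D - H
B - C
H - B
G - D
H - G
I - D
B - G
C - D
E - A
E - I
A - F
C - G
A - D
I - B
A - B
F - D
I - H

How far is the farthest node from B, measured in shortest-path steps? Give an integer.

Distances from B: A:1, C:1, D:2, E:2, F:2, G:1, H:1, I:1.
The largest is 2 (to D, E, and F), so the eccentricity of B is 2.

2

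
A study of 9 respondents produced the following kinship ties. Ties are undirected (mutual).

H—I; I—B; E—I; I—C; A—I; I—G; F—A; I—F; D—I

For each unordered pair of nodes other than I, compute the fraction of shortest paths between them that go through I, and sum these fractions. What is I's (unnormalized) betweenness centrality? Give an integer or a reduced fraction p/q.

Pairs whose geodesics pass through I — A–D: 1; A–E: 1; A–C: 1; A–B: 1; A–H: 1; A–G: 1; F–D: 1; F–E: 1; F–C: 1; F–B: 1; F–H: 1; F–G: 1; D–E: 1; D–C: 1 … (+13 more pairs).
All other pairs contribute 0.
Summing the contributions gives betweenness(I) = 27.

27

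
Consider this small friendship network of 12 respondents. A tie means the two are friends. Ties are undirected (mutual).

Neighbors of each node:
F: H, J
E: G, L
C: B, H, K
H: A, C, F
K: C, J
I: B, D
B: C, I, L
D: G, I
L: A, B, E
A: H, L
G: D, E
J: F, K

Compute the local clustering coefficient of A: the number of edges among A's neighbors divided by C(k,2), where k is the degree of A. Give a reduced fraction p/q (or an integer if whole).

A's neighbors: H and L (k = 2).
Possible neighbor pairs: C(2,2) = 1. Edges among them: none → e = 0.
Clustering(A) = 0/1.

0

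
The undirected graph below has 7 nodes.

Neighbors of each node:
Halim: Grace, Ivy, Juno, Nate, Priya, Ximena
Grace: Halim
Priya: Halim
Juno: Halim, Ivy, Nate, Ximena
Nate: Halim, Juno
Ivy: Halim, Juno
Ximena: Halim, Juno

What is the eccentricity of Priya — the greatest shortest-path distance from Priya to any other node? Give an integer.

2

Distances from Priya: Grace:2, Halim:1, Ivy:2, Juno:2, Nate:2, Ximena:2.
The largest is 2 (to Juno, Ximena, Grace, Nate, and Ivy), so the eccentricity of Priya is 2.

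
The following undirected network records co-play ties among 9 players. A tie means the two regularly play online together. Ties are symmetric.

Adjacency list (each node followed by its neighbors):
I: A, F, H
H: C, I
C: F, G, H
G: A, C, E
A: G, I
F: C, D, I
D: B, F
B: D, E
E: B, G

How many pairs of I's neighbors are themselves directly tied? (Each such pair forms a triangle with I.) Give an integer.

I's neighbors are A, F, and H, but none of them are tied to each other, so no triangle contains I.

0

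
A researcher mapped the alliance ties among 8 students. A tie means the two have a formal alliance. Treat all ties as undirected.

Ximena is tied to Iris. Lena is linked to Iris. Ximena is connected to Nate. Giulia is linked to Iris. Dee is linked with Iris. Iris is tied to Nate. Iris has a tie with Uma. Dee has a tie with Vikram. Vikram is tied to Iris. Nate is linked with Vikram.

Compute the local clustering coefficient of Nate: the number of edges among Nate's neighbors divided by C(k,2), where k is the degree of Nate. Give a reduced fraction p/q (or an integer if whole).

2/3

Nate's neighbors: Iris, Vikram, and Ximena (k = 3).
Possible neighbor pairs: C(3,2) = 3. Edges among them: Iris–Vikram, Iris–Ximena → e = 2.
Clustering(Nate) = 2/3.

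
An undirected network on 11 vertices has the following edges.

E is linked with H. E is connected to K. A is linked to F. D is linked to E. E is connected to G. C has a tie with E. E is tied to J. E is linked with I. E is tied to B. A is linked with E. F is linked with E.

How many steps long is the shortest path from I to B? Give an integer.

2

One shortest route is I – E – B, which uses 2 edges, and I and B are not directly tied, so nothing shorter exists. So d(I,B) = 2.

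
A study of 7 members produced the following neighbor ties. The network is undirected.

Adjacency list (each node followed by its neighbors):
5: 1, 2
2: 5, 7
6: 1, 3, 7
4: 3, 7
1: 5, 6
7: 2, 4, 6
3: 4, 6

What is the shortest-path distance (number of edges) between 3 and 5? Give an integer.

3

One shortest route is 3 – 6 – 1 – 5, which uses 3 edges, and at distance 2 from 3 we only reach {1, 7}, which does not include 5. So d(3,5) = 3.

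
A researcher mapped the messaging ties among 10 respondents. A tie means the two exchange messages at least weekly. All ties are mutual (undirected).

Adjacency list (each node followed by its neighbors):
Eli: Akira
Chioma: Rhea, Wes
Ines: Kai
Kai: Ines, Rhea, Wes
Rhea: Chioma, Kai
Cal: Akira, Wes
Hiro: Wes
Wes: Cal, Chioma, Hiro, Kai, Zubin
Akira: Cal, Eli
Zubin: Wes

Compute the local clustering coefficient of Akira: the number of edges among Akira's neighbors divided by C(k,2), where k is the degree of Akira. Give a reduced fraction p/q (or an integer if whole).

Akira's neighbors: Cal and Eli (k = 2).
Possible neighbor pairs: C(2,2) = 1. Edges among them: none → e = 0.
Clustering(Akira) = 0/1.

0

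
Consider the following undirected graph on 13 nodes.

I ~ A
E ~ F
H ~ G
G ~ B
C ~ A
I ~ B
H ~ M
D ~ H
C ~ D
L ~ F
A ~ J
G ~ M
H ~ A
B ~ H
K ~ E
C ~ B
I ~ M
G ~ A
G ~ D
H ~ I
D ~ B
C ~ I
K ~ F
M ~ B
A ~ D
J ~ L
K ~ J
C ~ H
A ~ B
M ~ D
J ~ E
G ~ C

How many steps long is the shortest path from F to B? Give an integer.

One shortest route is F – E – J – A – B, which uses 4 edges, and at distance 3 from F we only reach {A}, which does not include B. So d(F,B) = 4.

4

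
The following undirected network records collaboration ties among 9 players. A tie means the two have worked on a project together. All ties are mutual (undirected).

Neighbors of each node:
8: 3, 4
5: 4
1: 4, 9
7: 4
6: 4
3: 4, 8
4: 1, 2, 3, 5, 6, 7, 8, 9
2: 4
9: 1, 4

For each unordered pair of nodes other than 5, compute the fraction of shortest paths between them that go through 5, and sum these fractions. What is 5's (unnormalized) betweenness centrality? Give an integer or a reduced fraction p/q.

0

No shortest path between any pair of other nodes passes through 5.
Summing the contributions gives betweenness(5) = 0.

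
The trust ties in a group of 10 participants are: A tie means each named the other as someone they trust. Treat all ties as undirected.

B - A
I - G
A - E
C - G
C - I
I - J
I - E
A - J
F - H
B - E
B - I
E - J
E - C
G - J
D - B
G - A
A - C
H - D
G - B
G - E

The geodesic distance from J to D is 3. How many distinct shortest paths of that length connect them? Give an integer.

The shortest distance is 3. The length-3 paths are: J–E–B–D; J–I–B–D; J–G–B–D; J–A–B–D.
That gives 4 distinct shortest paths.

4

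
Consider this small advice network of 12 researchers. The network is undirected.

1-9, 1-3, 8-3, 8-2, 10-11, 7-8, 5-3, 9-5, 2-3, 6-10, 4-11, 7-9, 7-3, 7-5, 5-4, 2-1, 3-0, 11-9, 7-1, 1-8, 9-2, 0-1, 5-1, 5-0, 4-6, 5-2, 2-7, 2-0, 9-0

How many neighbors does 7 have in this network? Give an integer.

6

7 is directly tied to 1, 2, 3, 5, 8, and 9. That is 6 neighbors, so the degree of 7 is 6.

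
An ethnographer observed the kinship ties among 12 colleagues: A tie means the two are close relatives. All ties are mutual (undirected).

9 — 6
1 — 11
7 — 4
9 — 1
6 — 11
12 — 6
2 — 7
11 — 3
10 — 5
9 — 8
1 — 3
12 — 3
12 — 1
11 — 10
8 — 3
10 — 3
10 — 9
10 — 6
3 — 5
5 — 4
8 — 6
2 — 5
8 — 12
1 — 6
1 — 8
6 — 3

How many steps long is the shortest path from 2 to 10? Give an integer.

2

One shortest route is 2 – 5 – 10, which uses 2 edges, and 2 and 10 are not directly tied, so nothing shorter exists. So d(2,10) = 2.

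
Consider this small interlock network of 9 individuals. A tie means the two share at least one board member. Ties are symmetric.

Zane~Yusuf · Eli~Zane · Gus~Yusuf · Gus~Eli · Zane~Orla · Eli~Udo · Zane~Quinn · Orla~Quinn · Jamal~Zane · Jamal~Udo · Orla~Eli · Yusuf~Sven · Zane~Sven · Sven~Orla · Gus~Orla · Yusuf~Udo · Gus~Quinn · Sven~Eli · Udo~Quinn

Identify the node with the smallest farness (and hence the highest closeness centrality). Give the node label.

Farness (sum of distances to all others) for each node — Eli:11, Gus:13, Jamal:15, Orla:11, Quinn:12, Sven:12, Udo:12, Yusuf:12, Zane:10.
The smallest farness is 10, for Zane, so Zane has the highest closeness.

Zane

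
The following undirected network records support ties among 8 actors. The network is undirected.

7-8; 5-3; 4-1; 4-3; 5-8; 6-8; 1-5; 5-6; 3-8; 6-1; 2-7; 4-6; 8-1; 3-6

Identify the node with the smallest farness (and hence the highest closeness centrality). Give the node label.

Farness (sum of distances to all others) for each node — 1:11, 2:19, 3:11, 4:14, 5:11, 6:10, 7:13, 8:9.
The smallest farness is 9, for 8, so 8 has the highest closeness.

8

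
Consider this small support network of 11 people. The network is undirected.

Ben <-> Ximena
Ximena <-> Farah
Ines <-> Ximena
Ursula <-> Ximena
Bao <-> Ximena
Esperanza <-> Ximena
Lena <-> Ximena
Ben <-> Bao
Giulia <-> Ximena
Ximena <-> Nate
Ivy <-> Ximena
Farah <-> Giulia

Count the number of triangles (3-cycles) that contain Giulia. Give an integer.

Giulia's neighbors: Farah and Ximena.
Neighbor pairs that are themselves tied: Giulia–Farah–Ximena. Each forms one triangle with Giulia, for 1 in total.

1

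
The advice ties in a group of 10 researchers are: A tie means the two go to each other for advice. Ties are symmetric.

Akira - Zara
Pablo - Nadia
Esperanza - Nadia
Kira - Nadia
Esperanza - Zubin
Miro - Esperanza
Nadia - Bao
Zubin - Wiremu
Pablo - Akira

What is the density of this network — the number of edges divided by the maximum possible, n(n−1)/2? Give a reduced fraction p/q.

There are 9 edges and 10 nodes, so the maximum possible is C(10,2) = 45.
Density = 9/45 = 1/5.

1/5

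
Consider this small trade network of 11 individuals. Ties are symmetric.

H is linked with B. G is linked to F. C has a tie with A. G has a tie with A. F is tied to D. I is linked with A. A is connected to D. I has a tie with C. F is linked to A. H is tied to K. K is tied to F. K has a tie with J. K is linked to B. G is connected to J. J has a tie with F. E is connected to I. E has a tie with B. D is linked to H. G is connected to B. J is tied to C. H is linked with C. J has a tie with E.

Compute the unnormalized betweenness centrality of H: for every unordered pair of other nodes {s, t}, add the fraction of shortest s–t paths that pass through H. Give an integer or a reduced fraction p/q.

121/30

Pairs whose geodesics pass through H — B–C: 1; B–D: 1; C–K: 1/2; C–D: 1/2; E–D: 1/3; I–K: 1/5; K–D: 1/2.
All other pairs contribute 0.
Summing the contributions gives betweenness(H) = 121/30.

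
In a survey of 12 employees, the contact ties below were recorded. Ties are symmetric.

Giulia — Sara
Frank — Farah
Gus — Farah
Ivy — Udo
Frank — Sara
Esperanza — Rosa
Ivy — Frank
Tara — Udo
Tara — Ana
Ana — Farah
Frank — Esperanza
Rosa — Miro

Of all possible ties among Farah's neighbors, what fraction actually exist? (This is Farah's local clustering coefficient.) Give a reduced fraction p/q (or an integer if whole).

Farah's neighbors: Ana, Frank, and Gus (k = 3).
Possible neighbor pairs: C(3,2) = 3. Edges among them: none → e = 0.
Clustering(Farah) = 0/3 = 0.

0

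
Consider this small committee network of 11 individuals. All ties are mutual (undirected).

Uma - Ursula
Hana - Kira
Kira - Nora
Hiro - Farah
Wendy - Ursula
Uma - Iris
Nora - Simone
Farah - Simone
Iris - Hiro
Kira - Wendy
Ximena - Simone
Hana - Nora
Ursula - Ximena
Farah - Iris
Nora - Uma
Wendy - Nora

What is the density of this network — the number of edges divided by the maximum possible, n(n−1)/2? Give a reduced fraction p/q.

There are 16 edges and 11 nodes, so the maximum possible is C(11,2) = 55.
Density = 16/55.

16/55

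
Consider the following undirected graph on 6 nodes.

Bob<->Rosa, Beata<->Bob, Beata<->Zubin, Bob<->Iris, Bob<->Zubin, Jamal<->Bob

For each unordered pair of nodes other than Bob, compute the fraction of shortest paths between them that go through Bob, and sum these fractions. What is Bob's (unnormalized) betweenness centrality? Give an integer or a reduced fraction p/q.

9

Pairs whose geodesics pass through Bob — Rosa–Beata: 1; Rosa–Jamal: 1; Rosa–Zubin: 1; Rosa–Iris: 1; Beata–Jamal: 1; Beata–Iris: 1; Jamal–Zubin: 1; Jamal–Iris: 1; Zubin–Iris: 1.
All other pairs contribute 0.
Summing the contributions gives betweenness(Bob) = 9.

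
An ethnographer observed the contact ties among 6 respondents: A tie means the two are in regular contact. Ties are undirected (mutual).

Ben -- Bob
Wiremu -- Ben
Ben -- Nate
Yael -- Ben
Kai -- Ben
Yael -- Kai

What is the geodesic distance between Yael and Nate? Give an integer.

2

One shortest route is Yael – Ben – Nate, which uses 2 edges, and Yael and Nate are not directly tied, so nothing shorter exists. So d(Yael,Nate) = 2.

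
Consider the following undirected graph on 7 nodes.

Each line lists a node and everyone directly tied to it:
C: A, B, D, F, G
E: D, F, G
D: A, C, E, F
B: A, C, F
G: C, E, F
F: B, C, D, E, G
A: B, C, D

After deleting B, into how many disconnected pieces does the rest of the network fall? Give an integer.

1

B's neighbors (A, C, and F) remain reachable from one another through other ties, so the rest of the network stays in one piece.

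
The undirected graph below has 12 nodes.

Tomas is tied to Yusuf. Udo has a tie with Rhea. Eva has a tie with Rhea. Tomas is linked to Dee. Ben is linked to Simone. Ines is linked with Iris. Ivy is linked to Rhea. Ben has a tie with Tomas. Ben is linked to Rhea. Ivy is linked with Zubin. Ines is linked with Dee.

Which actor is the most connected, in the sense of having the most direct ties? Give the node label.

Rhea

Degrees — Ben:3, Dee:2, Eva:1, Ines:2, Iris:1, Ivy:2, Rhea:4, Simone:1, Tomas:3, Udo:1, Yusuf:1, Zubin:1.
The maximum is 4, attained only by Rhea.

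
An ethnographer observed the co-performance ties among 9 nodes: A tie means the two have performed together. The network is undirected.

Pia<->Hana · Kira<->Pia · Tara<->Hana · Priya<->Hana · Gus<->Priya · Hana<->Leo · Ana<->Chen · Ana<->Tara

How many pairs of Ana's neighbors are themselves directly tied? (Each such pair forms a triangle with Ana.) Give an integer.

0

Ana's neighbors are Chen and Tara, but none of them are tied to each other, so no triangle contains Ana.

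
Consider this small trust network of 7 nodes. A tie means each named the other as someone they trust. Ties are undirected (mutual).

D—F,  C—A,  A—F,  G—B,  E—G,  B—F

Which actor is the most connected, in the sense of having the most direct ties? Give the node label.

F

Degrees — A:2, B:2, C:1, D:1, E:1, F:3, G:2.
The maximum is 3, attained only by F.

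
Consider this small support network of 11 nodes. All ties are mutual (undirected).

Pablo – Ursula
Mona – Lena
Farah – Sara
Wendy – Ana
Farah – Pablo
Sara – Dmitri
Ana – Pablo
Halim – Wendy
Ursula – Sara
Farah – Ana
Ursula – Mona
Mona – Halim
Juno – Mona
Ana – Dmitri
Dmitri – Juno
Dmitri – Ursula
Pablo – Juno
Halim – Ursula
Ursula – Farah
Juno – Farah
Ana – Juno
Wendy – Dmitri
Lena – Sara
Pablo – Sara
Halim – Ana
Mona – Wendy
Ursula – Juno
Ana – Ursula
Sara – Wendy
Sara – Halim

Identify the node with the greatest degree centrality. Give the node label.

Degrees — Ana:7, Dmitri:5, Farah:5, Halim:5, Juno:6, Lena:2, Mona:5, Pablo:5, Sara:7, Ursula:8, Wendy:5.
The maximum is 8, attained only by Ursula.

Ursula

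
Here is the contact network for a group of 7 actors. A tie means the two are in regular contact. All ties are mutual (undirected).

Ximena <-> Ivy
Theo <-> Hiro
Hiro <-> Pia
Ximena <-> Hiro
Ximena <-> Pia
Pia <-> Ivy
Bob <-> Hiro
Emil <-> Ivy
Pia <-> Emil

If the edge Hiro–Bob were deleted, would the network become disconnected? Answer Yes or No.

Without the Hiro–Bob edge there is no alternate route between Hiro and Bob, so the network disconnects. It is a bridge.

Yes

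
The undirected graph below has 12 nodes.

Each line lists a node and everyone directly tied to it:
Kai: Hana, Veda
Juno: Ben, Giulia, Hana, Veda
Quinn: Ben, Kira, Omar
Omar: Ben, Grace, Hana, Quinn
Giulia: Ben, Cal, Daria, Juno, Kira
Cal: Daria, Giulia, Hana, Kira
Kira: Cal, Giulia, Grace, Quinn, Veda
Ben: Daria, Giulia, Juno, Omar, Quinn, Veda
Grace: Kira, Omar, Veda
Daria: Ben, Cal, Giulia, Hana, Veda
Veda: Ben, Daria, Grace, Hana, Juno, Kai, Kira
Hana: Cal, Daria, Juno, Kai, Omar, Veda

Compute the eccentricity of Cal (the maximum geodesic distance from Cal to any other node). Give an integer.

2

Distances from Cal: Ben:2, Daria:1, Giulia:1, Grace:2, Hana:1, Juno:2, Kai:2, Kira:1, Omar:2, Quinn:2, Veda:2.
The largest is 2 (to Veda, Ben, Omar, Juno, Kai, Quinn, and Grace), so the eccentricity of Cal is 2.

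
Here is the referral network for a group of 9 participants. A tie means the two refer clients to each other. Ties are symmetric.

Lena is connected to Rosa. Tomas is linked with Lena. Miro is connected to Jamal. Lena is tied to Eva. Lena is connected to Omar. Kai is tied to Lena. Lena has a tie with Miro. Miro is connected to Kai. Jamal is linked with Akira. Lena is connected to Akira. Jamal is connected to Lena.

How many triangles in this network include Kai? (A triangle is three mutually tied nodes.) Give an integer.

Kai's neighbors: Lena and Miro.
Neighbor pairs that are themselves tied: Kai–Lena–Miro. Each forms one triangle with Kai, for 1 in total.

1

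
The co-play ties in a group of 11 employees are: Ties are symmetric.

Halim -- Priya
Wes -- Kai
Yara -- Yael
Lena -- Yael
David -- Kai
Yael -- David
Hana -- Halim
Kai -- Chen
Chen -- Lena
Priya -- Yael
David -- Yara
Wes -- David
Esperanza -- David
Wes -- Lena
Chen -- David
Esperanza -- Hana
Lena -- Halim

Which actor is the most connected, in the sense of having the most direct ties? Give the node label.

David

Degrees — Chen:3, David:6, Esperanza:2, Halim:3, Hana:2, Kai:3, Lena:4, Priya:2, Wes:3, Yael:4, Yara:2.
The maximum is 6, attained only by David.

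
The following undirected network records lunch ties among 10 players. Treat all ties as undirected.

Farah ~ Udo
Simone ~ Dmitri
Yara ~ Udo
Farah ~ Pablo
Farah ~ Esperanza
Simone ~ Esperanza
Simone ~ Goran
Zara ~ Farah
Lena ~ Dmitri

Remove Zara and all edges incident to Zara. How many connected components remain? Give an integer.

Zara's neighbors (Farah) remain reachable from one another through other ties, so the rest of the network stays in one piece.

1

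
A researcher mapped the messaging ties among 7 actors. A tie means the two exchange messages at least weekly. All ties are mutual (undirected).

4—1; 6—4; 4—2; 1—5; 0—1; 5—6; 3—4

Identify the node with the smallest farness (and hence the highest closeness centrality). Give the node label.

Farness (sum of distances to all others) for each node — 0:14, 1:9, 2:13, 3:13, 4:8, 5:12, 6:11.
The smallest farness is 8, for 4, so 4 has the highest closeness.

4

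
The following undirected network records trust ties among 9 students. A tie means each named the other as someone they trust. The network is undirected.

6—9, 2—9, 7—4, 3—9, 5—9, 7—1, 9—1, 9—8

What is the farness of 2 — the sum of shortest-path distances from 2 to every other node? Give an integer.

18

Distances from 2: 1:2, 3:2, 4:4, 5:2, 6:2, 7:3, 8:2, 9:1.
Sum = 2 + 2 + 4 + 2 + 2 + 3 + 2 + 1 = 18.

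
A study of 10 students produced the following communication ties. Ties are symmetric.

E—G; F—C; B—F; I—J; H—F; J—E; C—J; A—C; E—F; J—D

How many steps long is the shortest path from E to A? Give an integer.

3

One shortest route is E – J – C – A, which uses 3 edges, and at distance 2 from E we only reach {B, C, D, H, I}, which does not include A. So d(E,A) = 3.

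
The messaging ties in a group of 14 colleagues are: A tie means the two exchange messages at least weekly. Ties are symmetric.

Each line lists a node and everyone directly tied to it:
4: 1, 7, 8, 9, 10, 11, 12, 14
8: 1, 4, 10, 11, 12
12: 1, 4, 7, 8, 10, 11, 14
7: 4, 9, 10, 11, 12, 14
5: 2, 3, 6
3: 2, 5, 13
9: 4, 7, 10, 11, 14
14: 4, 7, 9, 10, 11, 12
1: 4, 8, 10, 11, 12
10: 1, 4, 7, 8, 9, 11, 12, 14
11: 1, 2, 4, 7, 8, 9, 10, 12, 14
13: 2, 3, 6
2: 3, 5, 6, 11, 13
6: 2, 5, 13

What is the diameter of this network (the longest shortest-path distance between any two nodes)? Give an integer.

3

Eccentricity of each node (its greatest distance to any other): 1:3, 2:2, 3:3, 4:3, 5:3, 6:3, 7:3, 8:3, 9:3, 10:3, 11:2, 12:3, 13:3, 14:3.
The maximum eccentricity is 3, realized for instance by the pair 8–6 via 8 – 11 – 2 – 6. So the diameter is 3.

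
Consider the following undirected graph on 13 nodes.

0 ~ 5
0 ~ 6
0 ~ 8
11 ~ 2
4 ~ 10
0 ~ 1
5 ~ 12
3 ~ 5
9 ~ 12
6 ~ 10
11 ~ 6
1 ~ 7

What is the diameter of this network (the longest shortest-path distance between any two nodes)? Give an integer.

Eccentricity of each node (its greatest distance to any other): 0:3, 1:4, 2:6, 3:5, 4:6, 5:4, 6:4, 7:5, 8:4, 9:6, 10:5, 11:5, 12:5.
The maximum eccentricity is 6, realized for instance by the pair 4–9 via 4 – 10 – 6 – 0 – 5 – 12 – 9. So the diameter is 6.

6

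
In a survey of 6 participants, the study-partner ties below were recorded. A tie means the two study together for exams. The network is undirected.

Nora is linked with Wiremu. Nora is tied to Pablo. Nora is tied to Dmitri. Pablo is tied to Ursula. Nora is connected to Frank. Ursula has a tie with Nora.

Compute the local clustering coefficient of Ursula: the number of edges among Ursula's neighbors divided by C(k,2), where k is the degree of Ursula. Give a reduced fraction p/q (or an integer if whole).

1

Ursula's neighbors: Nora and Pablo (k = 2).
Possible neighbor pairs: C(2,2) = 1. Edges among them: Nora–Pablo → e = 1.
Clustering(Ursula) = 1/1.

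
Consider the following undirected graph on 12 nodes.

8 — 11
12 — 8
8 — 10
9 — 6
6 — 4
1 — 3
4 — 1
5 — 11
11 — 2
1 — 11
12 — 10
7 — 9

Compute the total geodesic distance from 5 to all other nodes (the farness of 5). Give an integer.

Distances from 5: 1:2, 2:2, 3:3, 4:3, 6:4, 7:6, 8:2, 9:5, 10:3, 11:1, 12:3.
Sum = 2 + 2 + 3 + 3 + 4 + 6 + 2 + 5 + 3 + 1 + 3 = 34.

34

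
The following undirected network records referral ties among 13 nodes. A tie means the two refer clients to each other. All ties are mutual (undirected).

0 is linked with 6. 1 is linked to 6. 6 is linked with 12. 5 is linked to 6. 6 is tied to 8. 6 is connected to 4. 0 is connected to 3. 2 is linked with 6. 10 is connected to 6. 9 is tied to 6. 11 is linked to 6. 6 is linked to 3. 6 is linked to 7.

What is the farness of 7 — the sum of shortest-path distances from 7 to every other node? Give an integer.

23

Distances from 7: 0:2, 1:2, 2:2, 3:2, 4:2, 5:2, 6:1, 8:2, 9:2, 10:2, 11:2, 12:2.
Sum = 2 + 2 + 2 + 2 + 2 + 2 + 1 + 2 + 2 + 2 + 2 + 2 = 23.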